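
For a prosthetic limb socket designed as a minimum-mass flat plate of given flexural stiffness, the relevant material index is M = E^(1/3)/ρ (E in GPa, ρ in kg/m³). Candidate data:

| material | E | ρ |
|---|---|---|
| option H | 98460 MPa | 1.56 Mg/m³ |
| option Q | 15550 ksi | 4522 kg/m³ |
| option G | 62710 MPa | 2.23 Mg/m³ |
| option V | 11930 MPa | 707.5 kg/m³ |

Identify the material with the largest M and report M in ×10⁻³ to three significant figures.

option V, M = 3.23×10⁻³

Convert each candidate to consistent units, then evaluate M:
  option H: E = 98.46 GPa, ρ = 1560 kg/m³
  option Q: E = 107.2 GPa, ρ = 4522 kg/m³
  option G: E = 62.71 GPa, ρ = 2230 kg/m³
  option V: E = 11.93 GPa, ρ = 707.5 kg/m³
  option V: M = 3.23×10⁻³
  option H: M = 2.96×10⁻³
  option G: M = 1.78×10⁻³
  option Q: M = 1.05×10⁻³
Highest index: option V.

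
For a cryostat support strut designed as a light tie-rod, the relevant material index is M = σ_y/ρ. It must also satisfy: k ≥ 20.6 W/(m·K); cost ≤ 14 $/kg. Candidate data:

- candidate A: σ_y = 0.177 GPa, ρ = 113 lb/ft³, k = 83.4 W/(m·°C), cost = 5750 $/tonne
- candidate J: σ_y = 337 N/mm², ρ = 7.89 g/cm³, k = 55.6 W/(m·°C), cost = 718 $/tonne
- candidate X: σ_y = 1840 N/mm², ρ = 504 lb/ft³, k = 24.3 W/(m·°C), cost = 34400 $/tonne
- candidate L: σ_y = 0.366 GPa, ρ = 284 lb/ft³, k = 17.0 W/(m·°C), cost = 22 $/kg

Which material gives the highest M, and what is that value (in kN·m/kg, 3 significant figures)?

Screen on constraints: k ≥ 20.6 W/(m·K); cost ≤ 14 $/kg. Survivors: candidate A, candidate J.
In SI units:
  candidate A: σ_y = 177.0 MPa, ρ = 1810 kg/m³
  candidate J: σ_y = 337.0 MPa, ρ = 7890 kg/m³
  candidate A: M = 97.8 kN·m/kg
  candidate J: M = 42.7 kN·m/kg
The maximum is for candidate A.

candidate A, M = 97.8 kN·m/kg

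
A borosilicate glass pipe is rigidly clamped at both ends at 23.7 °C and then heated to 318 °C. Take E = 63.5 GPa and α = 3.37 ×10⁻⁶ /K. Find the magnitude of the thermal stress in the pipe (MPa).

ΔT = 294.3 K. Constrained thermal stress σ = E·α·ΔT = 63.50×10³ MPa × 3.37×10⁻⁶ × 294.3 = 63.0 MPa (compressive).

63.0 MPa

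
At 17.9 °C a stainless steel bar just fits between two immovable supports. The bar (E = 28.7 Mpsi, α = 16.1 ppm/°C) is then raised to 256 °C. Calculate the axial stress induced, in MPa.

759 MPa

E = 28.7 Mpsi = 197.9 GPa.
ΔT = 238.1 K. Constrained thermal stress σ = E·α·ΔT = 197.9×10³ MPa × 16.1×10⁻⁶ × 238.1 = 759 MPa (compressive).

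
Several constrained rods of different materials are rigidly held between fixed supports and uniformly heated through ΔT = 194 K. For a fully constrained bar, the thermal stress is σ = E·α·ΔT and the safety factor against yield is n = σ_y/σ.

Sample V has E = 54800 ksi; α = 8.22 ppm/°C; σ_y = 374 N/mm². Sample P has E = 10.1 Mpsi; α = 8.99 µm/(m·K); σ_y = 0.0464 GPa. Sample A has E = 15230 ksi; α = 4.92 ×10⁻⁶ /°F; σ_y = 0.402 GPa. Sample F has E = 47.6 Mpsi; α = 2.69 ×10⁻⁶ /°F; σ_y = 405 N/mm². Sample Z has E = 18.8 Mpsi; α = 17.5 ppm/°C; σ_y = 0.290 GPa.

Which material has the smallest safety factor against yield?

sample P

With everything in SI (GPa, ×10⁻⁶/K, MPa):
  sample V: E = 377.8, α = 8.22, σ_y = 374.0 → σ = 603 MPa, n = 0.621
  sample P: E = 69.64, α = 8.99, σ_y = 46.40 → σ = 121 MPa, n = 0.382
  sample A: E = 105.0, α = 8.86, σ_y = 402.0 → σ = 180 MPa, n = 2.23
  sample F: E = 328.2, α = 4.84, σ_y = 405.0 → σ = 308 MPa, n = 1.31
  sample Z: E = 129.6, α = 17.5, σ_y = 290.0 → σ = 440 MPa, n = 0.659
The minimum is sample P at n = 0.382.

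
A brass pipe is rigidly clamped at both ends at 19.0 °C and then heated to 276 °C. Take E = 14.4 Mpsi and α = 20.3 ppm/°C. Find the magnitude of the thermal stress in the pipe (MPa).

E = 14.4 Mpsi = 99.28 GPa.
ΔT = 257.0 K. Constrained thermal stress σ = E·α·ΔT = 99.28×10³ MPa × 20.3×10⁻⁶ × 257.0 = 518 MPa (compressive).

518 MPa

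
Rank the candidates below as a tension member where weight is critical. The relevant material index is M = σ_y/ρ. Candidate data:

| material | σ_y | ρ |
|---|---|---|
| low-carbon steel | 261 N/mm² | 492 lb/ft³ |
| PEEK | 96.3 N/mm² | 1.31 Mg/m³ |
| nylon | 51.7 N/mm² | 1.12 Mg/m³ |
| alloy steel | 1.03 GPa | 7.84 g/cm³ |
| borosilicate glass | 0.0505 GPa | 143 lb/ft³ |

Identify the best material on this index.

alloy steel

Normalizing units and computing the index:
  low-carbon steel: σ_y = 261.0 MPa, ρ = 7881 kg/m³
  PEEK: σ_y = 96.30 MPa, ρ = 1310 kg/m³
  nylon: σ_y = 51.70 MPa, ρ = 1120 kg/m³
  alloy steel: σ_y = 1030 MPa, ρ = 7840 kg/m³
  borosilicate glass: σ_y = 50.50 MPa, ρ = 2291 kg/m³
  alloy steel: M = 131 kN·m/kg
  PEEK: M = 73.5 kN·m/kg
  nylon: M = 46.2 kN·m/kg
  low-carbon steel: M = 33.1 kN·m/kg
  borosilicate glass: M = 22.0 kN·m/kg
Alloy steel has the largest M.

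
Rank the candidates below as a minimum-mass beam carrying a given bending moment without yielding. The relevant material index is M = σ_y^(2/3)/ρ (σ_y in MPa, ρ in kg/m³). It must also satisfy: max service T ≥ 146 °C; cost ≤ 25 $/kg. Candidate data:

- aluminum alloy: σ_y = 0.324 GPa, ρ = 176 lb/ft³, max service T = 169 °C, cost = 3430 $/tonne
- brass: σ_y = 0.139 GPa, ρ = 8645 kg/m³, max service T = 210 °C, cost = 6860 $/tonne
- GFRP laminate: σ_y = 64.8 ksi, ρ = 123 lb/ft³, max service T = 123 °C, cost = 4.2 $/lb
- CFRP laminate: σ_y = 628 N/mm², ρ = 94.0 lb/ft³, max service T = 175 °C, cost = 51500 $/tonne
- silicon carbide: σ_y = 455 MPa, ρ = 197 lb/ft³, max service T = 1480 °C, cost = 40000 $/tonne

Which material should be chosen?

aluminum alloy

Screen on constraints: max service T ≥ 146 °C; cost ≤ 25 $/kg. Survivors: aluminum alloy, brass.
Putting every candidate on a common basis:
  aluminum alloy: σ_y = 324.0 MPa, ρ = 2819 kg/m³
  brass: σ_y = 139.0 MPa, ρ = 8645 kg/m³
  aluminum alloy: M = 16.7×10⁻³
  brass: M = 3.10×10⁻³
Highest index: aluminum alloy.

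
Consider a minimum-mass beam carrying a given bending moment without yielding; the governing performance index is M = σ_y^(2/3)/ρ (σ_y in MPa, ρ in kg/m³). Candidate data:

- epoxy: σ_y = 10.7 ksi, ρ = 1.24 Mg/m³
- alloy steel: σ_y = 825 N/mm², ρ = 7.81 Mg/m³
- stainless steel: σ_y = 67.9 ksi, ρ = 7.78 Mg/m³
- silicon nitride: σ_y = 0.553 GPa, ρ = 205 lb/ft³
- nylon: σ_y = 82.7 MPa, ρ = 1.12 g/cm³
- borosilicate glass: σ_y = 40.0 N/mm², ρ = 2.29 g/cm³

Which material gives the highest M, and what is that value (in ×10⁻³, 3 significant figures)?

In SI units:
  epoxy: σ_y = 73.77 MPa, ρ = 1240 kg/m³
  alloy steel: σ_y = 825.0 MPa, ρ = 7810 kg/m³
  stainless steel: σ_y = 468.2 MPa, ρ = 7780 kg/m³
  silicon nitride: σ_y = 553.0 MPa, ρ = 3284 kg/m³
  nylon: σ_y = 82.70 MPa, ρ = 1120 kg/m³
  borosilicate glass: σ_y = 40.00 MPa, ρ = 2290 kg/m³
  silicon nitride: M = 20.5×10⁻³
  nylon: M = 16.9×10⁻³
  epoxy: M = 14.2×10⁻³
  alloy steel: M = 11.3×10⁻³
  stainless steel: M = 7.75×10⁻³
  borosilicate glass: M = 5.11×10⁻³
The maximum is for silicon nitride.

silicon nitride, M = 20.5×10⁻³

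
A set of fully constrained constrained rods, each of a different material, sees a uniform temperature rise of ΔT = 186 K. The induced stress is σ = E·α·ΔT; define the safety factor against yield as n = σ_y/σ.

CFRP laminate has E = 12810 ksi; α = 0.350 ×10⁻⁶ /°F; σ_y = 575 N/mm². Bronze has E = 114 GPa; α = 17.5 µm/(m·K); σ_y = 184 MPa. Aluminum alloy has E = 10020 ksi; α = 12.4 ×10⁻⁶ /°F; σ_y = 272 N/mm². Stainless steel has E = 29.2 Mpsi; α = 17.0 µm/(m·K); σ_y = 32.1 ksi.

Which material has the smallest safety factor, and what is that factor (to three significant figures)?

stainless steel, n = 0.348

In consistent units (E in GPa, α in ×10⁻⁶/K, σ_y in MPa):
  CFRP laminate: E = 88.32, α = 0.630, σ_y = 575.0 → σ = 10.3 MPa, n = 55.6
  bronze: E = 114.0, α = 17.5, σ_y = 184.0 → σ = 371 MPa, n = 0.496
  aluminum alloy: E = 69.09, α = 22.3, σ_y = 272.0 → σ = 287 MPa, n = 0.948
  stainless steel: E = 201.3, α = 17.0, σ_y = 221.3 → σ = 637 MPa, n = 0.348
Smallest n: stainless steel with n = 0.348.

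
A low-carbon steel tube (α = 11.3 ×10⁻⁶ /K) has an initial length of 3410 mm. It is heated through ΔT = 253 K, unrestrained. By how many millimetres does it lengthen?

ΔL = α·L₀·ΔT = 11.3×10⁻⁶ × 3410 mm × 253.0 K = 9.75 mm.

9.75 mm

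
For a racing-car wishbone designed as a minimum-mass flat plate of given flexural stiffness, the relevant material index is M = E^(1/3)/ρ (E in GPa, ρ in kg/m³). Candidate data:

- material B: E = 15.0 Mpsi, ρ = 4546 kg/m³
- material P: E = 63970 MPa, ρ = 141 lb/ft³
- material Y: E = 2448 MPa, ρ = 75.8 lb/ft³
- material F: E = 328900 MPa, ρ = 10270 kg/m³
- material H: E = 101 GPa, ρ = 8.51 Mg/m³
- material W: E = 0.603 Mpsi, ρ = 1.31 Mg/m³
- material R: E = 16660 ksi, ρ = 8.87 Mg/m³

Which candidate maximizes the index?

material P

Normalizing units and computing the index:
  material B: E = 103.4 GPa, ρ = 4546 kg/m³
  material P: E = 63.97 GPa, ρ = 2259 kg/m³
  material Y: E = 2.448 GPa, ρ = 1214 kg/m³
  material F: E = 328.9 GPa, ρ = 10270 kg/m³
  material H: E = 101.0 GPa, ρ = 8510 kg/m³
  material W: E = 4.158 GPa, ρ = 1310 kg/m³
  material R: E = 114.9 GPa, ρ = 8870 kg/m³
  material P: M = 1.77×10⁻³
  material W: M = 1.23×10⁻³
  material Y: M = 1.11×10⁻³
  material B: M = 1.03×10⁻³
  material F: M = 0.672×10⁻³
  material R: M = 0.548×10⁻³
  material H: M = 0.547×10⁻³
Material P ranks first.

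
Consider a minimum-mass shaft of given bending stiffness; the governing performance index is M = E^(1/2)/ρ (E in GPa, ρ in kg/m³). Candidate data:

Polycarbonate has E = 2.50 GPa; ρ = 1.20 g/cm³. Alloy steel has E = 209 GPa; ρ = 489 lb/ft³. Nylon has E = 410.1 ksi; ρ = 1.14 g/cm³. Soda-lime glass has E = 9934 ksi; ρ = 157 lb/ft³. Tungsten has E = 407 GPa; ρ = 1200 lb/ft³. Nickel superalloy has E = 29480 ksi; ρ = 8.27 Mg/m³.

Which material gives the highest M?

soda-lime glass

After converting to SI:
  polycarbonate: E = 2.500 GPa, ρ = 1200 kg/m³
  alloy steel: E = 209.0 GPa, ρ = 7833 kg/m³
  nylon: E = 2.828 GPa, ρ = 1140 kg/m³
  soda-lime glass: E = 68.49 GPa, ρ = 2515 kg/m³
  tungsten: E = 407.0 GPa, ρ = 19220 kg/m³
  nickel superalloy: E = 203.3 GPa, ρ = 8270 kg/m³
  soda-lime glass: M = 3.29×10⁻³
  alloy steel: M = 1.85×10⁻³
  nickel superalloy: M = 1.72×10⁻³
  nylon: M = 1.48×10⁻³
  polycarbonate: M = 1.32×10⁻³
  tungsten: M = 1.05×10⁻³
Highest index: soda-lime glass.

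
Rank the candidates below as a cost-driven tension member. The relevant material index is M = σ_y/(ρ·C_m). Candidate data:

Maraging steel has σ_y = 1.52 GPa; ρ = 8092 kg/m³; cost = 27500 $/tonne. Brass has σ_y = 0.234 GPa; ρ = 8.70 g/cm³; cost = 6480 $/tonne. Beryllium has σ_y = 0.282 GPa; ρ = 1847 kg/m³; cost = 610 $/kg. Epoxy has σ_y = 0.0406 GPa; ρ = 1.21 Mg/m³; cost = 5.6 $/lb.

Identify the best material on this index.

maraging steel

Convert each candidate to consistent units, then evaluate M:
  maraging steel: σ_y = 1520 MPa, ρ = 8092 kg/m³, cost = 27.50 $/kg
  brass: σ_y = 234.0 MPa, ρ = 8700 kg/m³, cost = 6.480 $/kg
  beryllium: σ_y = 282.0 MPa, ρ = 1847 kg/m³, cost = 610.0 $/kg
  epoxy: σ_y = 40.60 MPa, ρ = 1210 kg/m³, cost = 12.35 $/kg
  maraging steel: M = 6.83 kN·m per $
  brass: M = 4.15 kN·m per $
  epoxy: M = 2.72 kN·m per $
  beryllium: M = 0.250 kN·m per $
Highest index: maraging steel.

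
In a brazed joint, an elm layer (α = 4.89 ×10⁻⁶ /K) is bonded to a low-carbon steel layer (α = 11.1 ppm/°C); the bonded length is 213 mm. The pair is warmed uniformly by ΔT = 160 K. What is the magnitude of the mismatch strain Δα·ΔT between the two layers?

9.94×10⁻⁴

Δα = |4.89 − 11.1|×10⁻⁶/K = 6.21×10⁻⁶/K.
Mismatch strain = Δα·ΔT = 6.21×10⁻⁶ × 160.0 = 9.94×10⁻⁴.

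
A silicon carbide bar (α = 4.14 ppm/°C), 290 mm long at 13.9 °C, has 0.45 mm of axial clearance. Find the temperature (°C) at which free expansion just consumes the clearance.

389 °C

α·L₀·ΔT = 0.45 mm ⇒ ΔT = 0.45 / (4.14×10⁻⁶ × 290.0) = 374.8 K.
T = 13.9 + 374.8 = 388.7 °C.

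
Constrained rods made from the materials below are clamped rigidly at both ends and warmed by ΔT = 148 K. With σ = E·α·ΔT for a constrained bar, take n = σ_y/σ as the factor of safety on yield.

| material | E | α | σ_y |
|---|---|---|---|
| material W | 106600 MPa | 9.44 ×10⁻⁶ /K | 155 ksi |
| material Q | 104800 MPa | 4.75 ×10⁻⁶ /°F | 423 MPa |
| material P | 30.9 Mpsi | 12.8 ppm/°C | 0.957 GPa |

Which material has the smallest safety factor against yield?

material P

Per material, after unit conversion:
  material W: E = 106.6, α = 9.44, σ_y = 1069 → σ = 149 MPa, n = 7.18
  material Q: E = 104.8, α = 8.55, σ_y = 423.0 → σ = 133 MPa, n = 3.19
  material P: E = 213.0, α = 12.8, σ_y = 957.0 → σ = 404 MPa, n = 2.37
Smallest n: material P with n = 2.37.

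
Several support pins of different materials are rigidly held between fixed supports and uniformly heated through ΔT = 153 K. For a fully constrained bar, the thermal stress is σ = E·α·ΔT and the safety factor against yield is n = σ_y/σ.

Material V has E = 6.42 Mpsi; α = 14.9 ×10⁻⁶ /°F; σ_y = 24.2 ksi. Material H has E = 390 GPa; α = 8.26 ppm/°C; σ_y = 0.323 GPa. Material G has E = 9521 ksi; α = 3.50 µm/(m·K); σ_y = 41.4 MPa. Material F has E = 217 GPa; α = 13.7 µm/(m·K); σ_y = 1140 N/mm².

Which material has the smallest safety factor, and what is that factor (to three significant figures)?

With everything in SI (GPa, ×10⁻⁶/K, MPa):
  material V: E = 44.26, α = 26.8, σ_y = 166.9 → σ = 182 MPa, n = 0.919
  material H: E = 390.0, α = 8.26, σ_y = 323.0 → σ = 493 MPa, n = 0.655
  material G: E = 65.65, α = 3.50, σ_y = 41.40 → σ = 35.2 MPa, n = 1.18
  material F: E = 217.0, α = 13.7, σ_y = 1140 → σ = 455 MPa, n = 2.51
Smallest n: material H with n = 0.655.

material H, n = 0.655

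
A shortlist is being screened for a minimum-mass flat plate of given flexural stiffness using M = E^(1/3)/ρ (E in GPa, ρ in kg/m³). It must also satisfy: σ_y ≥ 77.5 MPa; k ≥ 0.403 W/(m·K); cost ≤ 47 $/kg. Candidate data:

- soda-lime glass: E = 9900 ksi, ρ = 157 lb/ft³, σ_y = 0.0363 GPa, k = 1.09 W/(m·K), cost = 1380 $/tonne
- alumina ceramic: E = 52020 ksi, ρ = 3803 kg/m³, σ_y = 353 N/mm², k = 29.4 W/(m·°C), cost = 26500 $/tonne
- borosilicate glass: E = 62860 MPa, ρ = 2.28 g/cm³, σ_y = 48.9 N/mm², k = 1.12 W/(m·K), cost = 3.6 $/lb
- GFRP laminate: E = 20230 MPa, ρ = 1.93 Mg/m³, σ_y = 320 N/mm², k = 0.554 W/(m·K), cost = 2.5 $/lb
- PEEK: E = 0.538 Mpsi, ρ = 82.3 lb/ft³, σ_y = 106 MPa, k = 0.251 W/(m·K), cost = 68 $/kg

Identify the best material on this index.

Screen on constraints: σ_y ≥ 77.5 MPa; k ≥ 0.403 W/(m·K); cost ≤ 47 $/kg. Survivors: alumina ceramic, GFRP laminate.
Convert each candidate to consistent units, then evaluate M:
  alumina ceramic: E = 358.7 GPa, ρ = 3803 kg/m³
  GFRP laminate: E = 20.23 GPa, ρ = 1930 kg/m³
  alumina ceramic: M = 1.87×10⁻³
  GFRP laminate: M = 1.41×10⁻³
Alumina ceramic ranks first.

alumina ceramic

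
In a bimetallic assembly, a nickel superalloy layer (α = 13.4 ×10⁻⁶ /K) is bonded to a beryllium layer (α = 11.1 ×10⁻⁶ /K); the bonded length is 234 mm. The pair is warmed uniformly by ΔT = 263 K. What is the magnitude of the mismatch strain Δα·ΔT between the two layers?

Δα = |13.4 − 11.1|×10⁻⁶/K = 2.30×10⁻⁶/K.
Mismatch strain = Δα·ΔT = 2.30×10⁻⁶ × 263.0 = 6.05×10⁻⁴.

6.05×10⁻⁴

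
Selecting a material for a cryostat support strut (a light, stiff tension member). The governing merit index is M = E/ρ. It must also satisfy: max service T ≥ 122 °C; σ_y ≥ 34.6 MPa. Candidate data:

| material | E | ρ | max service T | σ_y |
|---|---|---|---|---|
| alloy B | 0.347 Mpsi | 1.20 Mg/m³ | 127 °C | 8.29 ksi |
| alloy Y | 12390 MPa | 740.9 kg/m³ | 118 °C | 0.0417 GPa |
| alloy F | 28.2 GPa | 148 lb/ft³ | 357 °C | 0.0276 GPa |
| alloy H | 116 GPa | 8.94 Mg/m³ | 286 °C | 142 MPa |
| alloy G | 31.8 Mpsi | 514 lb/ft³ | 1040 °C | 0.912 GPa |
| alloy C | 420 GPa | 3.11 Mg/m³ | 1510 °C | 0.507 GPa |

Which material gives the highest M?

alloy C

Screen on constraints: max service T ≥ 122 °C; σ_y ≥ 34.6 MPa. Survivors: alloy B, alloy H, alloy G, alloy C.
In SI units:
  alloy B: E = 2.392 GPa, ρ = 1200 kg/m³
  alloy H: E = 116.0 GPa, ρ = 8940 kg/m³
  alloy G: E = 219.3 GPa, ρ = 8233 kg/m³
  alloy C: E = 420.0 GPa, ρ = 3110 kg/m³
  alloy C: M = 135 MN·m/kg
  alloy G: M = 26.6 MN·m/kg
  alloy H: M = 13.0 MN·m/kg
  alloy B: M = 1.99 MN·m/kg
Alloy C ranks first.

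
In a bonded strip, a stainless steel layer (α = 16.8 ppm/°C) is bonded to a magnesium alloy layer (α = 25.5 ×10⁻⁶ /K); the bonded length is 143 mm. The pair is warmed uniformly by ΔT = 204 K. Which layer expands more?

α(stainless steel) = 16.8×10⁻⁶/K vs α(magnesium alloy) = 25.5×10⁻⁶/K.
Higher α expands more for the same ΔT: magnesium alloy.

magnesium alloy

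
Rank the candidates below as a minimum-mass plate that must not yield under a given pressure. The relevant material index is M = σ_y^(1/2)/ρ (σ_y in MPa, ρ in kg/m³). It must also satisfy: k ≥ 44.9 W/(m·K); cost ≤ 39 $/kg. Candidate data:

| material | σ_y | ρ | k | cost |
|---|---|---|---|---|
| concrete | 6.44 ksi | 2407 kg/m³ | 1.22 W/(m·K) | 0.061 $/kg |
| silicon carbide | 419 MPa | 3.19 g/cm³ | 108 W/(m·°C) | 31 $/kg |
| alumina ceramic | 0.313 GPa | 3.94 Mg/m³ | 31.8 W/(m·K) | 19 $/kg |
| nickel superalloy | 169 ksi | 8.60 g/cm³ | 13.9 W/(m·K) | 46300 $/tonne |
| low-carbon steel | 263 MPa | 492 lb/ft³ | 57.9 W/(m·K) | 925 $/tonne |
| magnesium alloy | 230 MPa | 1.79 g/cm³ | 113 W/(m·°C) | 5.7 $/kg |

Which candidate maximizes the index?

magnesium alloy

Screen on constraints: k ≥ 44.9 W/(m·K); cost ≤ 39 $/kg. Survivors: silicon carbide, low-carbon steel, magnesium alloy.
Convert each candidate to consistent units, then evaluate M:
  silicon carbide: σ_y = 419.0 MPa, ρ = 3190 kg/m³
  low-carbon steel: σ_y = 263.0 MPa, ρ = 7881 kg/m³
  magnesium alloy: σ_y = 230.0 MPa, ρ = 1790 kg/m³
  magnesium alloy: M = 8.47×10⁻³
  silicon carbide: M = 6.42×10⁻³
  low-carbon steel: M = 2.06×10⁻³
The maximum is for magnesium alloy.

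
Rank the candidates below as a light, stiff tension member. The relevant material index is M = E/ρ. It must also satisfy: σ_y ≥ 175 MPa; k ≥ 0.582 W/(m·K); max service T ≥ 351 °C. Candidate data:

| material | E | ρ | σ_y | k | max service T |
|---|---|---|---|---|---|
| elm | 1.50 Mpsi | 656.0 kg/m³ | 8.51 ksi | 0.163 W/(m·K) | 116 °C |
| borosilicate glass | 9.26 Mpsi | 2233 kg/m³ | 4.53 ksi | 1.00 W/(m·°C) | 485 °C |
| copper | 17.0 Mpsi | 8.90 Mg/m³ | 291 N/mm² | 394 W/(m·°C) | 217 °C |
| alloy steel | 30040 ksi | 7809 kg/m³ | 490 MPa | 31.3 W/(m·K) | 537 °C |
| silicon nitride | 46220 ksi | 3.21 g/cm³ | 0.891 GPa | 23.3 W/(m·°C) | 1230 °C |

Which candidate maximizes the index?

silicon nitride

Screen on constraints: σ_y ≥ 175 MPa; k ≥ 0.582 W/(m·K); max service T ≥ 351 °C. Survivors: alloy steel, silicon nitride.
Putting every candidate on a common basis:
  alloy steel: E = 207.1 GPa, ρ = 7809 kg/m³
  silicon nitride: E = 318.7 GPa, ρ = 3210 kg/m³
  silicon nitride: M = 99.3 MN·m/kg
  alloy steel: M = 26.5 MN·m/kg
Highest index: silicon nitride.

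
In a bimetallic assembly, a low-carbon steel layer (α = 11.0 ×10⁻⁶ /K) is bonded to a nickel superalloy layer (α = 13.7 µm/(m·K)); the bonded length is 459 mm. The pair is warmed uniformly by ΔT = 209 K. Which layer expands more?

nickel superalloy

α(low-carbon steel) = 11.0×10⁻⁶/K vs α(nickel superalloy) = 13.7×10⁻⁶/K.
Higher α expands more for the same ΔT: nickel superalloy.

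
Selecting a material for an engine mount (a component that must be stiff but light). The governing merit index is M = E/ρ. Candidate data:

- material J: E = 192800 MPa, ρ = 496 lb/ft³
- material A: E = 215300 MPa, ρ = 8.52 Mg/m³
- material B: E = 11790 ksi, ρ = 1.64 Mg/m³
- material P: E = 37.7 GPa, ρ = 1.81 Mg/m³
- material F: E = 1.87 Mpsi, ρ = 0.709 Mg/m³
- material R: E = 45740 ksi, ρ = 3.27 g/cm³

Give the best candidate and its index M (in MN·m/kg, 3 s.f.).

Convert each candidate to consistent units, then evaluate M:
  material J: E = 192.8 GPa, ρ = 7945 kg/m³
  material A: E = 215.3 GPa, ρ = 8520 kg/m³
  material B: E = 81.29 GPa, ρ = 1640 kg/m³
  material P: E = 37.70 GPa, ρ = 1810 kg/m³
  material F: E = 12.89 GPa, ρ = 709.0 kg/m³
  material R: E = 315.4 GPa, ρ = 3270 kg/m³
  material R: M = 96.4 MN·m/kg
  material B: M = 49.6 MN·m/kg
  material A: M = 25.3 MN·m/kg
  material J: M = 24.3 MN·m/kg
  material P: M = 20.8 MN·m/kg
  material F: M = 18.2 MN·m/kg
Material R has the largest M.

material R, M = 96.4 MN·m/kg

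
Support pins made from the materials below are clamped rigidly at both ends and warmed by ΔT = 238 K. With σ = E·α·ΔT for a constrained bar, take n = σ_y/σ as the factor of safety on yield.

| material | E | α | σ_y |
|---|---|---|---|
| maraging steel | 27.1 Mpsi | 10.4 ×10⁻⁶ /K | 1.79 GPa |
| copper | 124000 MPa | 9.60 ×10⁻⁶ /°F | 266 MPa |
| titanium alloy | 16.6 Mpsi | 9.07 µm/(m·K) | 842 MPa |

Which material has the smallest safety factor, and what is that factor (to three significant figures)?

copper, n = 0.522

With everything in SI (GPa, ×10⁻⁶/K, MPa):
  maraging steel: E = 186.8, α = 10.4, σ_y = 1790 → σ = 462 MPa, n = 3.87
  copper: E = 124.0, α = 17.3, σ_y = 266.0 → σ = 510 MPa, n = 0.522
  titanium alloy: E = 114.5, α = 9.07, σ_y = 842.0 → σ = 247 MPa, n = 3.41
The minimum is copper at n = 0.522.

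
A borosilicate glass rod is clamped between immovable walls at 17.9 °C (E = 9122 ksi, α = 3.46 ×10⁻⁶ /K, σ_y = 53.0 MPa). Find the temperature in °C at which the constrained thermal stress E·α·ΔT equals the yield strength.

261 °C

E = 9122 ksi = 62.89 GPa.
E·α·ΔT = 53.00 MPa ⇒ ΔT = 53.00 / (62.89×10³ × 3.46×10⁻⁶) = 243.6 K.
T = 17.9 + 243.6 = 261.5 °C.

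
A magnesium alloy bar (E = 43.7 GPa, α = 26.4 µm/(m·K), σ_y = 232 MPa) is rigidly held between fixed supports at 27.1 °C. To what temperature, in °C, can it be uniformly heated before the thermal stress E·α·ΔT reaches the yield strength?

228 °C

E·α·ΔT = 232.0 MPa ⇒ ΔT = 232.0 / (43.70×10³ × 26.4×10⁻⁶) = 201.1 K.
T = 27.1 + 201.1 = 228.2 °C.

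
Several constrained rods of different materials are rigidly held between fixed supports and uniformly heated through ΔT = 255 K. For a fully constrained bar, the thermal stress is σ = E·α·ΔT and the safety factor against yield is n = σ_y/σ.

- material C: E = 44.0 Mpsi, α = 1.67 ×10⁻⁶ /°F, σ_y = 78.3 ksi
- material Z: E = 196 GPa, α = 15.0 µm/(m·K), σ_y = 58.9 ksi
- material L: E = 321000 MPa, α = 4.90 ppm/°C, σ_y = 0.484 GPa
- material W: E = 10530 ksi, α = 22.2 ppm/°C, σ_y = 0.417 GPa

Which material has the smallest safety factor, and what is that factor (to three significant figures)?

In consistent units (E in GPa, α in ×10⁻⁶/K, σ_y in MPa):
  material C: E = 303.4, α = 3.01, σ_y = 539.9 → σ = 233 MPa, n = 2.32
  material Z: E = 196.0, α = 15.0, σ_y = 406.1 → σ = 750 MPa, n = 0.542
  material L: E = 321.0, α = 4.90, σ_y = 484.0 → σ = 401 MPa, n = 1.21
  material W: E = 72.60, α = 22.2, σ_y = 417.0 → σ = 411 MPa, n = 1.01
The minimum is material Z at n = 0.542.

material Z, n = 0.542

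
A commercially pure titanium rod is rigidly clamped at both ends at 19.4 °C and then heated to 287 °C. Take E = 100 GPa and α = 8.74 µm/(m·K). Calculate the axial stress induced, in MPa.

234 MPa

ΔT = 267.6 K. Constrained thermal stress σ = E·α·ΔT = 100.0×10³ MPa × 8.74×10⁻⁶ × 267.6 = 234 MPa (compressive).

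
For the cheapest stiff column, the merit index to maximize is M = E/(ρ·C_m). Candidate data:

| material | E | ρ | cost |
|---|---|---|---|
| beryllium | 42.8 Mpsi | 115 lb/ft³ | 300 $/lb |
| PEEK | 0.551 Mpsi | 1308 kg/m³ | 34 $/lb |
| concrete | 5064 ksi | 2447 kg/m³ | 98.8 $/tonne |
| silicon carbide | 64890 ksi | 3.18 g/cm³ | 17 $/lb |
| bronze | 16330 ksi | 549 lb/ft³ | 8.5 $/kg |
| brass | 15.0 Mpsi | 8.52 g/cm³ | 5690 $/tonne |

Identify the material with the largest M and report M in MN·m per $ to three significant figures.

concrete, M = 144 MN·m per $

Convert each candidate to consistent units, then evaluate M:
  beryllium: E = 295.1 GPa, ρ = 1842 kg/m³, cost = 661.4 $/kg
  PEEK: E = 3.799 GPa, ρ = 1308 kg/m³, cost = 74.96 $/kg
  concrete: E = 34.92 GPa, ρ = 2447 kg/m³, cost = 0.09880 $/kg
  silicon carbide: E = 447.4 GPa, ρ = 3180 kg/m³, cost = 37.48 $/kg
  bronze: E = 112.6 GPa, ρ = 8794 kg/m³, cost = 8.500 $/kg
  brass: E = 103.4 GPa, ρ = 8520 kg/m³, cost = 5.690 $/kg
  concrete: M = 144 MN·m per $
  silicon carbide: M = 3.75 MN·m per $
  brass: M = 2.13 MN·m per $
  bronze: M = 1.51 MN·m per $
  beryllium: M = 0.242 MN·m per $
  PEEK: M = 0.0387 MN·m per $
The maximum is for concrete.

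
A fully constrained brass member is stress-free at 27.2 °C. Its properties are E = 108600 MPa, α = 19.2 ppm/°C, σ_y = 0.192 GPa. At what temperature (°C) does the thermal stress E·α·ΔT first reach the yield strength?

E = 108600 MPa = 108.6 GPa.
σ_y = 0.192 GPa = 192.0 MPa.
E·α·ΔT = 192.0 MPa ⇒ ΔT = 192.0 / (108.6×10³ × 19.2×10⁻⁶) = 92.08 K.
T = 27.2 + 92.08 = 119.3 °C.

119 °C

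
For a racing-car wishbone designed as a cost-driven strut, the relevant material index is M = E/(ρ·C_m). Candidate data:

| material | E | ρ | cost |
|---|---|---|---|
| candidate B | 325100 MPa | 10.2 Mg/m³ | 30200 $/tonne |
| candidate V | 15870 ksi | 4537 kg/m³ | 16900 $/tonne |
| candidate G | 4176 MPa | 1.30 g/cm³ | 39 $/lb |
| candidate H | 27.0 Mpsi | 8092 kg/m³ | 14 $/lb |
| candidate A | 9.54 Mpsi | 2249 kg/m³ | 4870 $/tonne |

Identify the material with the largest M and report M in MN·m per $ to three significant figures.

candidate A, M = 6.01 MN·m per $

Putting every candidate on a common basis:
  candidate B: E = 325.1 GPa, ρ = 10200 kg/m³, cost = 30.20 $/kg
  candidate V: E = 109.4 GPa, ρ = 4537 kg/m³, cost = 16.90 $/kg
  candidate G: E = 4.176 GPa, ρ = 1300 kg/m³, cost = 85.98 $/kg
  candidate H: E = 186.2 GPa, ρ = 8092 kg/m³, cost = 30.86 $/kg
  candidate A: E = 65.78 GPa, ρ = 2249 kg/m³, cost = 4.870 $/kg
  candidate A: M = 6.01 MN·m per $
  candidate V: M = 1.43 MN·m per $
  candidate B: M = 1.06 MN·m per $
  candidate H: M = 0.745 MN·m per $
  candidate G: M = 0.0374 MN·m per $
The maximum is for candidate A.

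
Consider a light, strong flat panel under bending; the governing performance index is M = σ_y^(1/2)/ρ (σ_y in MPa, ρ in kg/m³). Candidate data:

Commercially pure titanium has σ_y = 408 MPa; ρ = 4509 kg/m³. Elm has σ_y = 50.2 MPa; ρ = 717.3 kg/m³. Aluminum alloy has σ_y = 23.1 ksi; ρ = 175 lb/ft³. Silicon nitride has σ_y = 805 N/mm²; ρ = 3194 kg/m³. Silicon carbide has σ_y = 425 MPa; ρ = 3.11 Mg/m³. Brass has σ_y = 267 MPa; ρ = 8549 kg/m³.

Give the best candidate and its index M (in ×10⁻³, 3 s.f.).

In SI units:
  commercially pure titanium: σ_y = 408.0 MPa, ρ = 4509 kg/m³
  elm: σ_y = 50.20 MPa, ρ = 717.3 kg/m³
  aluminum alloy: σ_y = 159.3 MPa, ρ = 2803 kg/m³
  silicon nitride: σ_y = 805.0 MPa, ρ = 3194 kg/m³
  silicon carbide: σ_y = 425.0 MPa, ρ = 3110 kg/m³
  brass: σ_y = 267.0 MPa, ρ = 8549 kg/m³
  elm: M = 9.88×10⁻³
  silicon nitride: M = 8.88×10⁻³
  silicon carbide: M = 6.63×10⁻³
  aluminum alloy: M = 4.50×10⁻³
  commercially pure titanium: M = 4.48×10⁻³
  brass: M = 1.91×10⁻³
Highest index: elm.

elm, M = 9.88×10⁻³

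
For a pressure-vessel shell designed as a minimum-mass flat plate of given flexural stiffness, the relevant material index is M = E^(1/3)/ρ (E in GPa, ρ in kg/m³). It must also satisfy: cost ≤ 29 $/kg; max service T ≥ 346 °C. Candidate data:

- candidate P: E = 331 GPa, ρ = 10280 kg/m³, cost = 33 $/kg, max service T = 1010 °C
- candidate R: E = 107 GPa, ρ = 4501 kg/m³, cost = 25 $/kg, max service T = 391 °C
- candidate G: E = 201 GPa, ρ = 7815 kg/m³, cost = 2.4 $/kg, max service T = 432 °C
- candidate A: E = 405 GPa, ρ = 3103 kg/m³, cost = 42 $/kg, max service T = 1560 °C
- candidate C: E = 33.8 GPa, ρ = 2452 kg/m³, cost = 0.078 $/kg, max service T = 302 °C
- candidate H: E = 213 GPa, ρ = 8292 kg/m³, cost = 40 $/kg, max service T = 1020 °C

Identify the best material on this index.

candidate R

Screen on constraints: cost ≤ 29 $/kg; max service T ≥ 346 °C. Survivors: candidate R, candidate G.
Evaluate M for each candidate:
  candidate R: M = 1.05×10⁻³
  candidate G: M = 0.750×10⁻³
Candidate R has the largest M.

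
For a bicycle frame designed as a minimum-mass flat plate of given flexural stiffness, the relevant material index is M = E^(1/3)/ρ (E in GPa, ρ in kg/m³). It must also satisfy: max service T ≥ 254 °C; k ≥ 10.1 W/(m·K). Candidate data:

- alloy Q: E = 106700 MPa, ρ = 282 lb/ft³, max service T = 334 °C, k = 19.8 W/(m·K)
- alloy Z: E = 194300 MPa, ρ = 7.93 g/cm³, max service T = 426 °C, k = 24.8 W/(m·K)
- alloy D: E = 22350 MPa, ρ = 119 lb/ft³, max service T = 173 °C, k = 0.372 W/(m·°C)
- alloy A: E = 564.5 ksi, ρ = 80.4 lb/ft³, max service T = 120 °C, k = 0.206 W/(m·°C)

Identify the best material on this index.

Screen on constraints: max service T ≥ 254 °C; k ≥ 10.1 W/(m·K). Survivors: alloy Q, alloy Z.
After converting to SI:
  alloy Q: E = 106.7 GPa, ρ = 4517 kg/m³
  alloy Z: E = 194.3 GPa, ρ = 7930 kg/m³
  alloy Q: M = 1.05×10⁻³
  alloy Z: M = 0.730×10⁻³
Alloy Q has the largest M.

alloy Q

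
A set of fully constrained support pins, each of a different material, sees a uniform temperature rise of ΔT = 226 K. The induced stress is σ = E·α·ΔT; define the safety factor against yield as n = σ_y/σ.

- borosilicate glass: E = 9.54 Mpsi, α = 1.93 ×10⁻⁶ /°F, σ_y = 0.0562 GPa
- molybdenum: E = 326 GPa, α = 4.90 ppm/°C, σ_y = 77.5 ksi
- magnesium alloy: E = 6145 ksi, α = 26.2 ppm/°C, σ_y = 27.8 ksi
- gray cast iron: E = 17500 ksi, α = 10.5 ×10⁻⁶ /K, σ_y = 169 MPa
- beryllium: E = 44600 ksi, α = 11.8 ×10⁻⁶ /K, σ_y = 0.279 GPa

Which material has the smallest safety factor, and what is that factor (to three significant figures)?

Converting E to GPa, α to ×10⁻⁶/K, σ_y to MPa, then σ and n for each:
  borosilicate glass: E = 65.78, α = 3.47, σ_y = 56.20 → σ = 51.6 MPa, n = 1.09
  molybdenum: E = 326.0, α = 4.90, σ_y = 534.3 → σ = 361 MPa, n = 1.48
  magnesium alloy: E = 42.37, α = 26.2, σ_y = 191.7 → σ = 251 MPa, n = 0.764
  gray cast iron: E = 120.7, α = 10.5, σ_y = 169.0 → σ = 286 MPa, n = 0.590
  beryllium: E = 307.5, α = 11.8, σ_y = 279.0 → σ = 820 MPa, n = 0.340
The minimum is beryllium at n = 0.340.

beryllium, n = 0.340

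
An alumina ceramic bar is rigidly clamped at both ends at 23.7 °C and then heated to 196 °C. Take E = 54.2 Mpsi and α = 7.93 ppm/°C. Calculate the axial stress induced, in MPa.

E = 54.2 Mpsi = 373.7 GPa.
ΔT = 172.3 K. Constrained thermal stress σ = E·α·ΔT = 373.7×10³ MPa × 7.93×10⁻⁶ × 172.3 = 511 MPa (compressive).

511 MPa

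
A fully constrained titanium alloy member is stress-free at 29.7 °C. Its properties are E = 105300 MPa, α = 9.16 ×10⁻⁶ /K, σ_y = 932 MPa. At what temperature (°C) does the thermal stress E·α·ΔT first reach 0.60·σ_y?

609 °C

E = 105300 MPa = 105.3 GPa.
E·α·ΔT = 559.2 MPa ⇒ ΔT = 559.2 / (105.3×10³ × 9.16×10⁻⁶) = 579.8 K.
T = 29.7 + 579.8 = 609.5 °C.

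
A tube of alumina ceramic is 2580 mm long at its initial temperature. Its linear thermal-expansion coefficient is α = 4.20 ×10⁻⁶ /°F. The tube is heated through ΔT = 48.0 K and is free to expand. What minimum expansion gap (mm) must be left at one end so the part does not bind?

0.936 mm

Convert α: 4.20×10⁻⁶/°F × (9/5) = 7.56×10⁻⁶/K.
ΔL = α·L₀·ΔT = 7.56×10⁻⁶ × 2580 mm × 48.00 K = 0.936 mm.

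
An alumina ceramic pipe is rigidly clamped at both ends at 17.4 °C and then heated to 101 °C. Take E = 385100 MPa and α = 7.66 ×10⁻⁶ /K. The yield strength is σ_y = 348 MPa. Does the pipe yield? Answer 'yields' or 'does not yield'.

E = 385100 MPa = 385.1 GPa.
ΔT = 83.60 K. Constrained thermal stress σ = E·α·ΔT = 385.1×10³ MPa × 7.66×10⁻⁶ × 83.60 = 247 MPa (compressive).
Compare to σ_y = 348 MPa: σ < σ_y, so it does not yield.

does not yield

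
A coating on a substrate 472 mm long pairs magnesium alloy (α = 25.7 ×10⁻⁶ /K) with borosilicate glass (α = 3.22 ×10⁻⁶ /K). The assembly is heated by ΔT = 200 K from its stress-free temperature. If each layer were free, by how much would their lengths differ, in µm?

2120 µm

Δα = |25.7 − 3.22|×10⁻⁶/K = 22.5×10⁻⁶/K.
ΔL_mismatch = Δα·L·ΔT = 22.5×10⁻⁶ × 472.0 mm × 200.0 K = 2120 µm.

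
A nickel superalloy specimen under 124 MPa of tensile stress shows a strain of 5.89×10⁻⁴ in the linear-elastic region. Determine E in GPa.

E = σ/ε = 124 MPa / 5.89×10⁻⁴ = 210500 MPa = 211 GPa.

211 GPa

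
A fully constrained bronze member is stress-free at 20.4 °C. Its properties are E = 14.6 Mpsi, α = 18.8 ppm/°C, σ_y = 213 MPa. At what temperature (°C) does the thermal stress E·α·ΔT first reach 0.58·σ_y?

E = 14.6 Mpsi = 100.7 GPa.
E·α·ΔT = 123.5 MPa ⇒ ΔT = 123.5 / (100.7×10³ × 18.8×10⁻⁶) = 65.28 K.
T = 20.4 + 65.28 = 85.68 °C.

85.7 °C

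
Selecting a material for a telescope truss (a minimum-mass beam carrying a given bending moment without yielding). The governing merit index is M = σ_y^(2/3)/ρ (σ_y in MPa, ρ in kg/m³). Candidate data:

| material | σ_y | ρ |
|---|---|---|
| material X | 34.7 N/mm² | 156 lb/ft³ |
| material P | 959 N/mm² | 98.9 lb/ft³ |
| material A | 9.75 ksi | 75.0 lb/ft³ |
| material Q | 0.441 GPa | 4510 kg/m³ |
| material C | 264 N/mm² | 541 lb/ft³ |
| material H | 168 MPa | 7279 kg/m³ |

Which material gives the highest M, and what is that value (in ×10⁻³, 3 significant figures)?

Putting every candidate on a common basis:
  material X: σ_y = 34.70 MPa, ρ = 2499 kg/m³
  material P: σ_y = 959.0 MPa, ρ = 1584 kg/m³
  material A: σ_y = 67.22 MPa, ρ = 1201 kg/m³
  material Q: σ_y = 441.0 MPa, ρ = 4510 kg/m³
  material C: σ_y = 264.0 MPa, ρ = 8666 kg/m³
  material H: σ_y = 168.0 MPa, ρ = 7279 kg/m³
  material P: M = 61.4×10⁻³
  material A: M = 13.8×10⁻³
  material Q: M = 12.8×10⁻³
  material C: M = 4.75×10⁻³
  material X: M = 4.26×10⁻³
  material H: M = 4.18×10⁻³
Material P has the largest M.

material P, M = 61.4×10⁻³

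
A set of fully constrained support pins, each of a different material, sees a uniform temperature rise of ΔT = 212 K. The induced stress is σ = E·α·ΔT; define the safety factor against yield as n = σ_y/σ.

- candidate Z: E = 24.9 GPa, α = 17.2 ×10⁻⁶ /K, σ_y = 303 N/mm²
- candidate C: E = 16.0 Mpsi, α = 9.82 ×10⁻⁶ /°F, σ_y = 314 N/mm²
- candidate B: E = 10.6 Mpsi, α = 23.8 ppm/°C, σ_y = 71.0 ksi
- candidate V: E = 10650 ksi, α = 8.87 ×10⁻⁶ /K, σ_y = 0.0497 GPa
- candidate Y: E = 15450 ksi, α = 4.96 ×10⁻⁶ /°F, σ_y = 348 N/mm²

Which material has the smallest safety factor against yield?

candidate V

Converting E to GPa, α to ×10⁻⁶/K, σ_y to MPa, then σ and n for each:
  candidate Z: E = 24.90, α = 17.2, σ_y = 303.0 → σ = 90.8 MPa, n = 3.34
  candidate C: E = 110.3, α = 17.7, σ_y = 314.0 → σ = 413 MPa, n = 0.760
  candidate B: E = 73.08, α = 23.8, σ_y = 489.5 → σ = 369 MPa, n = 1.33
  candidate V: E = 73.43, α = 8.87, σ_y = 49.70 → σ = 138 MPa, n = 0.360
  candidate Y: E = 106.5, α = 8.93, σ_y = 348.0 → σ = 202 MPa, n = 1.73
Candidate V has the lowest safety factor, n = 0.360.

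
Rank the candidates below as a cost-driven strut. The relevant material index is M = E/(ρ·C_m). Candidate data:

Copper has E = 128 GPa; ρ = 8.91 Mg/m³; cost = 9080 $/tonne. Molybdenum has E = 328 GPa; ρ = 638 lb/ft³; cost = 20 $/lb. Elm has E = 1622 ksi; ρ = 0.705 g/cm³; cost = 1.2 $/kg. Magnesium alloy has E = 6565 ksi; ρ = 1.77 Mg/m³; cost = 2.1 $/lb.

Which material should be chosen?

elm

Putting every candidate on a common basis:
  copper: E = 128.0 GPa, ρ = 8910 kg/m³, cost = 9.080 $/kg
  molybdenum: E = 328.0 GPa, ρ = 10220 kg/m³, cost = 44.09 $/kg
  elm: E = 11.18 GPa, ρ = 705.0 kg/m³, cost = 1.200 $/kg
  magnesium alloy: E = 45.26 GPa, ρ = 1770 kg/m³, cost = 4.630 $/kg
  elm: M = 13.2 MN·m per $
  magnesium alloy: M = 5.52 MN·m per $
  copper: M = 1.58 MN·m per $
  molybdenum: M = 0.728 MN·m per $
Highest index: elm.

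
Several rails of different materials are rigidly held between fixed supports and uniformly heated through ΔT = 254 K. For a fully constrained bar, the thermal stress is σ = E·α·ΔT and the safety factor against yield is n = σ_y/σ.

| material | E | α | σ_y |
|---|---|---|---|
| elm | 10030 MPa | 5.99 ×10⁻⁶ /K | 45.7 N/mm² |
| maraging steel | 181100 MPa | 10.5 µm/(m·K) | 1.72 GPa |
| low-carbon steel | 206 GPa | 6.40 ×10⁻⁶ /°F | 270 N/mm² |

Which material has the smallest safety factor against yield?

Converting E to GPa, α to ×10⁻⁶/K, σ_y to MPa, then σ and n for each:
  elm: E = 10.03, α = 5.99, σ_y = 45.70 → σ = 15.3 MPa, n = 2.99
  maraging steel: E = 181.1, α = 10.5, σ_y = 1720 → σ = 483 MPa, n = 3.56
  low-carbon steel: E = 206.0, α = 11.5, σ_y = 270.0 → σ = 603 MPa, n = 0.448
The minimum is low-carbon steel at n = 0.448.

low-carbon steel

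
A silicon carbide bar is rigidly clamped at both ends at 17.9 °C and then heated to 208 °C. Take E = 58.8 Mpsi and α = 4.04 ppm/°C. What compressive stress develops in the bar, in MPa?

E = 58.8 Mpsi = 405.4 GPa.
ΔT = 190.1 K. Constrained thermal stress σ = E·α·ΔT = 405.4×10³ MPa × 4.04×10⁻⁶ × 190.1 = 311 MPa (compressive).

311 MPa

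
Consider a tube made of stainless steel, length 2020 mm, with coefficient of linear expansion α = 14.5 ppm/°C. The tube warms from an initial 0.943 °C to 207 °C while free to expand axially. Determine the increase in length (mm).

ΔT = 207 − 0.943 = 206.1 K.
ΔL = α·L₀·ΔT = 14.5×10⁻⁶ × 2020 mm × 206.1 K = 6.04 mm.

6.04 mm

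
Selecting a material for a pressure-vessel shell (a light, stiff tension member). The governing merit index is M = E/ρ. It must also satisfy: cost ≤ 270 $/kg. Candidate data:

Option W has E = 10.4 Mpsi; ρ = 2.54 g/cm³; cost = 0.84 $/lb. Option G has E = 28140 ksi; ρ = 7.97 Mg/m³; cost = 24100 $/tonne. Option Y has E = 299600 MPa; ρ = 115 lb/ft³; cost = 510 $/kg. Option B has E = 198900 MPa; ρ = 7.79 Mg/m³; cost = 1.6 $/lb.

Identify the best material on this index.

option W

Screen on constraints: cost ≤ 270 $/kg. Survivors: option W, option G, option B.
Convert each candidate to consistent units, then evaluate M:
  option W: E = 71.71 GPa, ρ = 2540 kg/m³
  option G: E = 194.0 GPa, ρ = 7970 kg/m³
  option B: E = 198.9 GPa, ρ = 7790 kg/m³
  option W: M = 28.2 MN·m/kg
  option B: M = 25.5 MN·m/kg
  option G: M = 24.3 MN·m/kg
Option W has the largest M.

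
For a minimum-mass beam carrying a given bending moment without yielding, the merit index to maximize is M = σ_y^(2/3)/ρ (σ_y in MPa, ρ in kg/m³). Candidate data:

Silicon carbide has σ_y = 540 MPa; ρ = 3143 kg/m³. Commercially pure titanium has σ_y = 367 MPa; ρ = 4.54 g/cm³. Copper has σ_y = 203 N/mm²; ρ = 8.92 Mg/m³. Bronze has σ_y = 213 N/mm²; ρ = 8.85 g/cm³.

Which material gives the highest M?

Normalizing units and computing the index:
  silicon carbide: σ_y = 540.0 MPa, ρ = 3143 kg/m³
  commercially pure titanium: σ_y = 367.0 MPa, ρ = 4540 kg/m³
  copper: σ_y = 203.0 MPa, ρ = 8920 kg/m³
  bronze: σ_y = 213.0 MPa, ρ = 8850 kg/m³
  silicon carbide: M = 21.1×10⁻³
  commercially pure titanium: M = 11.3×10⁻³
  bronze: M = 4.03×10⁻³
  copper: M = 3.87×10⁻³
Silicon carbide has the largest M.

silicon carbide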